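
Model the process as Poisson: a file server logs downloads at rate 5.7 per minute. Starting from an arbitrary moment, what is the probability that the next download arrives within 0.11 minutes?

Inter-arrival times are exponential with rate λ = 5.7 per minute.
P(T ≤ 0.11) = 1 − e^(−λt) = 1 − e^(−5.7 × 0.11) = 1 − e^(−0.627) ≈ 0.4658.

0.4658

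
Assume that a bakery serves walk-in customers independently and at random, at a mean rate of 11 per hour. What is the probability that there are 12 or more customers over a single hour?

With mean μ = 11 per hour,
P(N ≥ 12) = 1 − P(N ≤ 11) = 1 − Σ_{j=0}^{11} e^(−μ) μ^j/j! ≈ 0.4207.

0.4207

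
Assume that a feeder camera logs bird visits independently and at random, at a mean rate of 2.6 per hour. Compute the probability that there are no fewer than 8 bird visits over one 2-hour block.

0.1551

Over the interval, μ = 2.6 × 2 = 5.2 (a 2-hour block = 2 hours).
P(N ≥ 8) = 1 − P(N ≤ 7) = 1 − Σ_{j=0}^{7} e^(−μ) μ^j/j! ≈ 0.1551.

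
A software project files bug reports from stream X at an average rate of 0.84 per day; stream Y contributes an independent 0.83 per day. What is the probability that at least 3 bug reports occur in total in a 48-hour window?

Independent Poisson processes superpose: combined rate λ = 0.84 + 0.83 = 1.67 per day.
Over the interval, μ = 1.67 × 2 = 3.34 (a 48-hour window = 2 days).
P(N ≥ 3) = 1 − P(N ≤ 2) ≈ 0.6485.

0.6485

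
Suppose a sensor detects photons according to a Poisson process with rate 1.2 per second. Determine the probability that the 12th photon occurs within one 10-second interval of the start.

0.5384

Over the interval, μ = 1.2 × 10 = 12 (a 10-second interval = 10 seconds).
The 12th arrival falls in the interval iff at least 12 events occur there: P(S_12 ≤ t) = P(N ≥ 12) = 1 − P(N ≤ 11) ≈ 0.5384.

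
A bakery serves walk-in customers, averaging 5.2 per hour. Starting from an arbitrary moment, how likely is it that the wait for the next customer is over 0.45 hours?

0.0963

The wait for the next event is exponential with rate λ = 5.2 per hour.
P(T > 0.45) = e^(−λt) = e^(−5.2 × 0.45) = e^(−2.34) ≈ 0.0963.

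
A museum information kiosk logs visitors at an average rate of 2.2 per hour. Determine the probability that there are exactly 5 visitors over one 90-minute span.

Over the interval, μ = 2.2 × 1.5 = 3.3 (a 90-minute span = 1.5 hours).
P(N = 5) = e^(−μ) μ^5/5! = e^(−3.3) · 3.3^5/120 ≈ 0.1203.

0.1203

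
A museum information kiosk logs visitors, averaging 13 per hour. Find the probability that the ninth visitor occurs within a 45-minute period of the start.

Over the interval, μ = 13 × 0.75 = 9.75 (a 45-minute period = 0.75 hours).
The ninth arrival falls in the interval iff at least 9 events occur there: P(S_9 ≤ t) = P(N ≥ 9) = 1 − P(N ≤ 8) ≈ 0.6383.

0.6383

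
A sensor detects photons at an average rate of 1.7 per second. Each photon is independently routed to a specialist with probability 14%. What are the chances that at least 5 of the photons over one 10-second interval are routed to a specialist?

0.0934

Thinning: the photons that are routed to a specialist themselves form a Poisson process with rate 0.14 × 1.7 = 0.238 per second.
Over the interval, μ = 0.238 × 10 = 2.38 (a 10-second interval = 10 seconds).
P(N ≥ 5) = 1 − P(N ≤ 4) ≈ 0.0934.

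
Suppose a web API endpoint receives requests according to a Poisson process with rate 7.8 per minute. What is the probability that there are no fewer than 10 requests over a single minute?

With mean μ = 7.8 per minute,
P(N ≥ 10) = 1 − P(N ≤ 9) = 1 − Σ_{j=0}^{9} e^(−μ) μ^j/j! ≈ 0.2589.

0.2589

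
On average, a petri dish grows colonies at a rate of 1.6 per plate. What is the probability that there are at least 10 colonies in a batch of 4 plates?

Over the interval, μ = 1.6 × 4 = 6.4 (a batch of 4 plates = 4 plates).
P(N ≥ 10) = 1 − P(N ≤ 9) = 1 − Σ_{j=0}^{9} e^(−μ) μ^j/j! ≈ 0.1142.

0.1142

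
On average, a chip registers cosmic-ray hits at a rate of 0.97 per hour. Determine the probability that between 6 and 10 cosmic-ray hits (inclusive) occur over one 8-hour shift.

Over the interval, μ = 0.97 × 8 = 7.76 (an 8-hour shift = 8 hours).
P(6 ≤ N ≤ 10) = Σ_{j=6}^{10} e^(−7.76) · 7.76^j/j! ≈ 0.6248.

0.6248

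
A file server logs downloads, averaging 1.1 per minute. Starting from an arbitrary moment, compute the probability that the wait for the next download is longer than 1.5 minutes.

The wait for the next event is exponential with rate λ = 1.1 per minute.
P(T > 1.5) = e^(−λt) = e^(−1.1 × 1.5) = e^(−1.65) ≈ 0.1920.

0.1920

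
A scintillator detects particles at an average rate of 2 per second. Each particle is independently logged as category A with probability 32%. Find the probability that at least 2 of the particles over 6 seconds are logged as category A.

Thinning: the particles that are logged as category A themselves form a Poisson process with rate 0.32 × 2 = 0.64 per second.
Over the interval, μ = 0.64 × 6 = 3.84 (6 seconds).
P(N ≥ 2) = 1 − P(N ≤ 1) ≈ 0.8960.

0.8960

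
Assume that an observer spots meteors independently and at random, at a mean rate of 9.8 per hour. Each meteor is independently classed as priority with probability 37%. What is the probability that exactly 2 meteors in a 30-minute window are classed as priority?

0.2682

Thinning: the meteors that are classed as priority themselves form a Poisson process with rate 0.37 × 9.8 = 3.626 per hour.
Over the interval, μ = 3.626 × 0.5 = 1.813 (a 30-minute window = 0.5 hours).
P(N = 2) = e^(−1.813) · 1.813^2/2! ≈ 0.2682.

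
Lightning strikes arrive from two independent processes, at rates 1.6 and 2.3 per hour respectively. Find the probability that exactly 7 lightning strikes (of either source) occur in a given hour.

0.0551

Independent Poisson processes superpose: combined rate λ = 1.6 + 2.3 = 3.9 per hour.
So μ = 3.9.
P(N = 7) = e^(−3.9) · 3.9^7/7! ≈ 0.0551.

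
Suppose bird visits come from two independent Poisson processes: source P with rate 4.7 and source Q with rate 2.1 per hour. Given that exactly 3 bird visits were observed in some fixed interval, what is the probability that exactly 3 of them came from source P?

0.3302

Given the total, each event is independently from source P with probability p = λ_P/(λ_P+λ_Q) = 4.7/6.8 ≈ 0.6912.
So K ~ Binomial(3, 4.7/6.8): P(K = 3) = C(3,3) · (4.7/6.8)^3 · (2.1/6.8)^0 ≈ 0.3302.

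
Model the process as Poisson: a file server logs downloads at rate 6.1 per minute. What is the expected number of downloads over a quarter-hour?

91.5

E[N] = λt = 6.1 × 15 = 91.5 (a quarter-hour = 15 minutes).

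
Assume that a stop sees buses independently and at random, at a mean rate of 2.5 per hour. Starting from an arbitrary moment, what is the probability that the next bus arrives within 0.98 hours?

0.9137

Inter-arrival times are exponential with rate λ = 2.5 per hour.
P(T ≤ 0.98) = 1 − e^(−λt) = 1 − e^(−2.5 × 0.98) = 1 − e^(−2.45) ≈ 0.9137.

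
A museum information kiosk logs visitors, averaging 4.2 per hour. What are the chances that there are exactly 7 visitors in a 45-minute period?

Over the interval, μ = 4.2 × 0.75 = 3.15 (a 45-minute period = 0.75 hours).
P(N = 7) = e^(−μ) μ^7/7! = e^(−3.15) · 3.15^7/5040 ≈ 0.0262.

0.0262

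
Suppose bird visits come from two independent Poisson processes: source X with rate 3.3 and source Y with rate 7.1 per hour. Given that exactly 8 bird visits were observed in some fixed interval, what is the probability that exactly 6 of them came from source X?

Given the total, each event is independently from source X with probability p = λ_X/(λ_X+λ_Y) = 3.3/10.4 ≈ 0.3173.
So K ~ Binomial(8, 3.3/10.4): P(K = 6) = C(8,6) · (3.3/10.4)^6 · (7.1/10.4)^2 ≈ 0.0133.

0.0133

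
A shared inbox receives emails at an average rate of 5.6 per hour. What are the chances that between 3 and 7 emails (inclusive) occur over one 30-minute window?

0.5224

Over the interval, μ = 5.6 × 0.5 = 2.8 (a 30-minute window = 0.5 hours).
P(3 ≤ N ≤ 7) = Σ_{j=3}^{7} e^(−2.8) · 2.8^j/j! ≈ 0.5224.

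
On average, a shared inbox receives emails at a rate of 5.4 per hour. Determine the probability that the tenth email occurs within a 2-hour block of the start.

Over the interval, μ = 5.4 × 2 = 10.8 (a 2-hour block = 2 hours).
The tenth arrival falls in the interval iff at least 10 events occur there: P(S_10 ≤ t) = P(N ≥ 10) = 1 − P(N ≤ 9) ≈ 0.6374.

0.6374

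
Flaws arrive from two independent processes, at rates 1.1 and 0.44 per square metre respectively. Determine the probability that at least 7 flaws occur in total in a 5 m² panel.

0.6486

Independent Poisson processes superpose: combined rate λ = 1.1 + 0.44 = 1.54 per square metre.
Over the interval, μ = 1.54 × 5 = 7.7 (a 5 m² panel = 5 square metres).
P(N ≥ 7) = 1 − P(N ≤ 6) ≈ 0.6486.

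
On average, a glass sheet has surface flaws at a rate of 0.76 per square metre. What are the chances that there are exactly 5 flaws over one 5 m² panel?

Over the interval, μ = 0.76 × 5 = 3.8 (a 5 m² panel = 5 square metres).
P(N = 5) = e^(−μ) μ^5/5! = e^(−3.8) · 3.8^5/120 ≈ 0.1477.

0.1477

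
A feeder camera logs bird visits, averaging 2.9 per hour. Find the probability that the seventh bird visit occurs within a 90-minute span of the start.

Over the interval, μ = 2.9 × 1.5 = 4.35 (a 90-minute span = 1.5 hours).
The seventh arrival falls in the interval iff at least 7 events occur there: P(S_7 ≤ t) = P(N ≥ 7) = 1 − P(N ≤ 6) ≈ 0.1502.

0.1502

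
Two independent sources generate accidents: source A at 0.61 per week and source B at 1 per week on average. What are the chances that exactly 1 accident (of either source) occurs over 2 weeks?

Independent Poisson processes superpose: combined rate λ = 0.61 + 1 = 1.61 per week.
Over the interval, μ = 1.61 × 2 = 3.22 (2 weeks).
P(N = 1) = e^(−3.22) · 3.22^1/1! ≈ 0.1287.

0.1287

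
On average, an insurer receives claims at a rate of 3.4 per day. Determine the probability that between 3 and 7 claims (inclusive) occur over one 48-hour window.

Over the interval, μ = 3.4 × 2 = 6.8 (a 48-hour window = 2 days).
P(3 ≤ N ≤ 7) = Σ_{j=3}^{7} e^(−6.8) · 6.8^j/j! ≈ 0.5940.

0.5940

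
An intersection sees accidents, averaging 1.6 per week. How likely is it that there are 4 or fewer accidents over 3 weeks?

0.4763

Over the interval, μ = 1.6 × 3 = 4.8 (3 weeks).
P(N ≤ 4) = Σ_{j=0}^{4} e^(−μ) μ^j/j! ≈ 0.4763.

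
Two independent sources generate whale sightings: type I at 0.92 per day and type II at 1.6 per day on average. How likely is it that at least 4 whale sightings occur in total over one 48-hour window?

0.7405

Independent Poisson processes superpose: combined rate λ = 0.92 + 1.6 = 2.52 per day.
Over the interval, μ = 2.52 × 2 = 5.04 (a 48-hour window = 2 days).
P(N ≥ 4) = 1 − P(N ≤ 3) ≈ 0.7405.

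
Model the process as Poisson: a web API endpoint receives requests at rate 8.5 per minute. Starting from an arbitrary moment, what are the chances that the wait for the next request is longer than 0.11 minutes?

0.3926

The wait for the next event is exponential with rate λ = 8.5 per minute.
P(T > 0.11) = e^(−λt) = e^(−8.5 × 0.11) = e^(−0.935) ≈ 0.3926.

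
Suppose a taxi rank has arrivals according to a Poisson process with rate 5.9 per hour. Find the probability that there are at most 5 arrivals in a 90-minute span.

Over the interval, μ = 5.9 × 1.5 = 8.85 (a 90-minute span = 1.5 hours).
P(N ≤ 5) = Σ_{j=0}^{5} e^(−μ) μ^j/j! ≈ 0.1251.

0.1251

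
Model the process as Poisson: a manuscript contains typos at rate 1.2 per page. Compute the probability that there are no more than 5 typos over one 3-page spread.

0.8441

Over the interval, μ = 1.2 × 3 = 3.6 (a 3-page spread = 3 pages).
P(N ≤ 5) = Σ_{j=0}^{5} e^(−μ) μ^j/j! ≈ 0.8441.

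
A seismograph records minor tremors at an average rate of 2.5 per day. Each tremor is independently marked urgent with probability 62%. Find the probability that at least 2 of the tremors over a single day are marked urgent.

Thinning: the tremors that are marked urgent themselves form a Poisson process with rate 0.62 × 2.5 = 1.55 per day.
So μ = 1.55.
P(N ≥ 2) = 1 − P(N ≤ 1) ≈ 0.4588.

0.4588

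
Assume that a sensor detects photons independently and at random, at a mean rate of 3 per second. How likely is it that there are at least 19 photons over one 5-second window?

Over the interval, μ = 3 × 5 = 15 (a 5-second window = 5 seconds).
P(N ≥ 19) = 1 − P(N ≤ 18) = 1 − Σ_{j=0}^{18} e^(−μ) μ^j/j! ≈ 0.1805.

0.1805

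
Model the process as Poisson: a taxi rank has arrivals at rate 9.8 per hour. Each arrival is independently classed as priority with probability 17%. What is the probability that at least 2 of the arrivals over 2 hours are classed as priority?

Thinning: the arrivals that are classed as priority themselves form a Poisson process with rate 0.17 × 9.8 = 1.666 per hour.
Over the interval, μ = 1.666 × 2 = 3.332 (2 hours).
P(N ≥ 2) = 1 − P(N ≤ 1) ≈ 0.8453.

0.8453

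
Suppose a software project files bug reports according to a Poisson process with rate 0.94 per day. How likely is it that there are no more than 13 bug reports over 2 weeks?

0.5555

Over the interval, μ = 0.94 × 14 = 13.16 (2 weeks = 14 days).
P(N ≤ 13) = Σ_{j=0}^{13} e^(−μ) μ^j/j! ≈ 0.5555.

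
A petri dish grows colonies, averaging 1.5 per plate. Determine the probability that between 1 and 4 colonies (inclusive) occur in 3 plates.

Over the interval, μ = 1.5 × 3 = 4.5 (3 plates).
P(1 ≤ N ≤ 4) = Σ_{j=1}^{4} e^(−4.5) · 4.5^j/j! ≈ 0.5210.

0.5210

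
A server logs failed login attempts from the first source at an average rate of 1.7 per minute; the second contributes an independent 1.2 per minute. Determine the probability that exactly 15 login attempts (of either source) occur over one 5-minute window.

Independent Poisson processes superpose: combined rate λ = 1.7 + 1.2 = 2.9 per minute.
Over the interval, μ = 2.9 × 5 = 14.5 (a 5-minute window = 5 minutes).
P(N = 15) = e^(−14.5) · 14.5^15/15! ≈ 0.1016.

0.1016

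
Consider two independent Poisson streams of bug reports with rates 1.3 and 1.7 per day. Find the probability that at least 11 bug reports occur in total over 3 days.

Independent Poisson processes superpose: combined rate λ = 1.3 + 1.7 = 3 per day.
Over the interval, μ = 3 × 3 = 9 (3 days).
P(N ≥ 11) = 1 − P(N ≤ 10) ≈ 0.2940.

0.2940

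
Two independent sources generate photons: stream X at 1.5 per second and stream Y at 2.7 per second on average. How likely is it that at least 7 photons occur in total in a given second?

0.1325

Independent Poisson processes superpose: combined rate λ = 1.5 + 2.7 = 4.2 per second.
So μ = 4.2.
P(N ≥ 7) = 1 − P(N ≤ 6) ≈ 0.1325.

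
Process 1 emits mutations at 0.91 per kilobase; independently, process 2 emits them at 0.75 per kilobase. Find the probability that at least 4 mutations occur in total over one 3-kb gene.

Independent Poisson processes superpose: combined rate λ = 0.91 + 0.75 = 1.66 per kilobase.
Over the interval, μ = 1.66 × 3 = 4.98 (a 3-kb gene = 3 kilobases).
P(N ≥ 4) = 1 − P(N ≤ 3) ≈ 0.7322.

0.7322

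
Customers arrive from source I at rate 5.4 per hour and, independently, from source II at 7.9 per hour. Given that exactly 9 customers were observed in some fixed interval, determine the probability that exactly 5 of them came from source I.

0.1731

Given the total, each event is independently from source I with probability p = λ_I/(λ_I+λ_II) = 5.4/13.3 ≈ 0.4060.
So K ~ Binomial(9, 5.4/13.3): P(K = 5) = C(9,5) · (5.4/13.3)^5 · (7.9/13.3)^4 ≈ 0.1731.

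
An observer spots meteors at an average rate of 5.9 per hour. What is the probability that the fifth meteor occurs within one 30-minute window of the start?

0.1764

Over the interval, μ = 5.9 × 0.5 = 2.95 (a 30-minute window = 0.5 hours).
The fifth arrival falls in the interval iff at least 5 events occur there: P(S_5 ≤ t) = P(N ≥ 5) = 1 − P(N ≤ 4) ≈ 0.1764.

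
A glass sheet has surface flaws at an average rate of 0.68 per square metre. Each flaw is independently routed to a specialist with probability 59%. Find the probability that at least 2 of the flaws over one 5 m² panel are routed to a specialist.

Thinning: the flaws that are routed to a specialist themselves form a Poisson process with rate 0.59 × 0.68 = 0.4012 per square metre.
Over the interval, μ = 0.4012 × 5 = 2.006 (a 5 m² panel = 5 square metres).
P(N ≥ 2) = 1 − P(N ≤ 1) ≈ 0.5956.

0.5956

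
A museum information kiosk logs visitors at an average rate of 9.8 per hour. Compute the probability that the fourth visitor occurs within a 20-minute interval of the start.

Over the interval, μ = 9.8 × 1/3 ≈ 3.26667 (a 20-minute interval = 1/3 hours).
The fourth arrival falls in the interval iff at least 4 events occur there: P(S_4 ≤ t) = P(N ≥ 4) = 1 − P(N ≤ 3) ≈ 0.4123.

0.4123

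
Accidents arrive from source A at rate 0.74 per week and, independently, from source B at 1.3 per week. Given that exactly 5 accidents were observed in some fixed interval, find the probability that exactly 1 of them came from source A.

0.2991

Given the total, each event is independently from source A with probability p = λ_A/(λ_A+λ_B) = 0.74/2.04 ≈ 0.3627.
So K ~ Binomial(5, 0.74/2.04): P(K = 1) = C(5,1) · (0.74/2.04)^1 · (1.3/2.04)^4 ≈ 0.2991.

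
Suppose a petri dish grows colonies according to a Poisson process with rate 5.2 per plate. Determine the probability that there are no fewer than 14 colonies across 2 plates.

0.1664

Over the interval, μ = 5.2 × 2 = 10.4 (2 plates).
P(N ≥ 14) = 1 − P(N ≤ 13) = 1 − Σ_{j=0}^{13} e^(−μ) μ^j/j! ≈ 0.1664.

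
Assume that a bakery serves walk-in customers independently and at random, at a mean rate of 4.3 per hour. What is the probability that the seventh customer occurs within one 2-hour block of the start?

Over the interval, μ = 4.3 × 2 = 8.6 (a 2-hour block = 2 hours).
The seventh arrival falls in the interval iff at least 7 events occur there: P(S_7 ≤ t) = P(N ≥ 7) = 1 − P(N ≤ 6) ≈ 0.7543.

0.7543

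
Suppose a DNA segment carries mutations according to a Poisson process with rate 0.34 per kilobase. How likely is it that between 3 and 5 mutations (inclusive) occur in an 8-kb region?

0.4529

Over the interval, μ = 0.34 × 8 = 2.72 (an 8-kb region = 8 kilobases).
P(3 ≤ N ≤ 5) = Σ_{j=3}^{5} e^(−2.72) · 2.72^j/j! ≈ 0.4529.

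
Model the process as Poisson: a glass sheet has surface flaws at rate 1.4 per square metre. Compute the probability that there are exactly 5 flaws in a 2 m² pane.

0.0872

Over the interval, μ = 1.4 × 2 = 2.8 (a 2 m² pane = 2 square metres).
P(N = 5) = e^(−μ) μ^5/5! = e^(−2.8) · 2.8^5/120 ≈ 0.0872.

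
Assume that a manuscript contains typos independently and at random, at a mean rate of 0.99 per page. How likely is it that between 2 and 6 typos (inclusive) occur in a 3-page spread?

0.7643

Over the interval, μ = 0.99 × 3 = 2.97 (a 3-page spread = 3 pages).
P(2 ≤ N ≤ 6) = Σ_{j=2}^{6} e^(−2.97) · 2.97^j/j! ≈ 0.7643.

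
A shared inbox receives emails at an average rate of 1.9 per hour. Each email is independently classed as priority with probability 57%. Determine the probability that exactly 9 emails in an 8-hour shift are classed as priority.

Thinning: the emails that are classed as priority themselves form a Poisson process with rate 0.57 × 1.9 = 1.083 per hour.
Over the interval, μ = 1.083 × 8 = 8.664 (an 8-hour shift = 8 hours).
P(N = 9) = e^(−8.664) · 8.664^9/9! ≈ 0.1309.

0.1309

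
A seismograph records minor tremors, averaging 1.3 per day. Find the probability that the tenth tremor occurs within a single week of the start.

Over the interval, μ = 1.3 × 7 = 9.1 (a week = 7 days).
The tenth arrival falls in the interval iff at least 10 events occur there: P(S_10 ≤ t) = P(N ≥ 10) = 1 − P(N ≤ 9) ≈ 0.4258.

0.4258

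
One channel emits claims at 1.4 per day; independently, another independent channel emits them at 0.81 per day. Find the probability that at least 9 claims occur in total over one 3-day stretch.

0.2241

Independent Poisson processes superpose: combined rate λ = 1.4 + 0.81 = 2.21 per day.
Over the interval, μ = 2.21 × 3 = 6.63 (a 3-day stretch = 3 days).
P(N ≥ 9) = 1 − P(N ≤ 8) ≈ 0.2241.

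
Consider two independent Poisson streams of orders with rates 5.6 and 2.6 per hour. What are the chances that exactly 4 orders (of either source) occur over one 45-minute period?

Independent Poisson processes superpose: combined rate λ = 5.6 + 2.6 = 8.2 per hour.
Over the interval, μ = 8.2 × 0.75 = 6.15 (a 45-minute period = 0.75 hours).
P(N = 4) = e^(−6.15) · 6.15^4/4! ≈ 0.1272.

0.1272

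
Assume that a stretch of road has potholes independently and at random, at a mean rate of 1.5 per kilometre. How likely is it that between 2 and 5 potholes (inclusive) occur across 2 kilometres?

0.7169

Over the interval, μ = 1.5 × 2 = 3 (2 kilometres).
P(2 ≤ N ≤ 5) = Σ_{j=2}^{5} e^(−3) · 3^j/j! ≈ 0.7169.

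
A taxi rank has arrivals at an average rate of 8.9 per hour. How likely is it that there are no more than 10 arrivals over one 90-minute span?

0.2228

Over the interval, μ = 8.9 × 1.5 = 13.35 (a 90-minute span = 1.5 hours).
P(N ≤ 10) = Σ_{j=0}^{10} e^(−μ) μ^j/j! ≈ 0.2228.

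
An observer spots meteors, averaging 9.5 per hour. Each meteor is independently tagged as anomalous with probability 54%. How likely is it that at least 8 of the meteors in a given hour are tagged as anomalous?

Thinning: the meteors that are tagged as anomalous themselves form a Poisson process with rate 0.54 × 9.5 = 5.13 per hour.
So μ = 5.13.
P(N ≥ 8) = 1 − P(N ≤ 7) ≈ 0.1473.

0.1473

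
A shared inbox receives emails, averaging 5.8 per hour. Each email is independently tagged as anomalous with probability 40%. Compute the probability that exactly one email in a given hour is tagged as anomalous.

Thinning: the emails that are tagged as anomalous themselves form a Poisson process with rate 0.4 × 5.8 = 2.32 per hour.
So μ = 2.32.
P(N = 1) = e^(−2.32) · 2.32^1/1! ≈ 0.2280.

0.2280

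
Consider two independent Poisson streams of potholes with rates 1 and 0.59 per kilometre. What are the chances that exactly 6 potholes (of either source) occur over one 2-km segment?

Independent Poisson processes superpose: combined rate λ = 1 + 0.59 = 1.59 per kilometre.
Over the interval, μ = 1.59 × 2 = 3.18 (a 2-km segment = 2 kilometres).
P(N = 6) = e^(−3.18) · 3.18^6/6! ≈ 0.0597.

0.0597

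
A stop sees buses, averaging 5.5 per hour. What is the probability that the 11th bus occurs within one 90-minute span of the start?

0.2097

Over the interval, μ = 5.5 × 1.5 = 8.25 (a 90-minute span = 1.5 hours).
The 11th arrival falls in the interval iff at least 11 events occur there: P(S_11 ≤ t) = P(N ≥ 11) = 1 − P(N ≤ 10) ≈ 0.2097.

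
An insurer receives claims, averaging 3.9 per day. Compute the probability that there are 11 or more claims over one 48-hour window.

0.1648

Over the interval, μ = 3.9 × 2 = 7.8 (a 48-hour window = 2 days).
P(N ≥ 11) = 1 − P(N ≤ 10) = 1 − Σ_{j=0}^{10} e^(−μ) μ^j/j! ≈ 0.1648.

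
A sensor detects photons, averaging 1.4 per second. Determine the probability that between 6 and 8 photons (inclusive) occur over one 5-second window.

0.4284

Over the interval, μ = 1.4 × 5 = 7 (a 5-second window = 5 seconds).
P(6 ≤ N ≤ 8) = Σ_{j=6}^{8} e^(−7) · 7^j/j! ≈ 0.4284.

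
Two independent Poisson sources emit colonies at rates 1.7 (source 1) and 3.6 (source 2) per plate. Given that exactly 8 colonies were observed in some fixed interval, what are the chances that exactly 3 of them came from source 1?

0.2672

Given the total, each event is independently from source 1 with probability p = λ_1/(λ_1+λ_2) = 1.7/5.3 ≈ 0.3208.
So K ~ Binomial(8, 1.7/5.3): P(K = 3) = C(8,3) · (1.7/5.3)^3 · (3.6/5.3)^5 ≈ 0.2672.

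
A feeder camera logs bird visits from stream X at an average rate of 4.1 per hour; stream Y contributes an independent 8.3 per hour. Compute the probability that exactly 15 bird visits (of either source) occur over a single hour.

0.0794

Independent Poisson processes superpose: combined rate λ = 4.1 + 8.3 = 12.4 per hour.
So μ = 12.4.
P(N = 15) = e^(−12.4) · 12.4^15/15! ≈ 0.0794.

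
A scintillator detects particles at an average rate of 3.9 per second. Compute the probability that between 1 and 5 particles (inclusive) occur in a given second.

With mean μ = 3.9 per second,
P(1 ≤ N ≤ 5) = Σ_{j=1}^{5} e^(−3.9) · 3.9^j/j! ≈ 0.7803.

0.7803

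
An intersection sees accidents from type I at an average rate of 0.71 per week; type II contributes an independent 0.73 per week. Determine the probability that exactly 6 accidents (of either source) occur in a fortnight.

Independent Poisson processes superpose: combined rate λ = 0.71 + 0.73 = 1.44 per week.
Over the interval, μ = 1.44 × 2 = 2.88 (a fortnight = 2 weeks).
P(N = 6) = e^(−2.88) · 2.88^6/6! ≈ 0.0445.

0.0445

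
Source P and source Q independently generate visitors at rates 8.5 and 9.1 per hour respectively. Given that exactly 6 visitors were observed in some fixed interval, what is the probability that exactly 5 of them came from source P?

0.0815

Given the total, each event is independently from source P with probability p = λ_P/(λ_P+λ_Q) = 8.5/17.6 ≈ 0.4830.
So K ~ Binomial(6, 8.5/17.6): P(K = 5) = C(6,5) · (8.5/17.6)^5 · (9.1/17.6)^1 ≈ 0.0815.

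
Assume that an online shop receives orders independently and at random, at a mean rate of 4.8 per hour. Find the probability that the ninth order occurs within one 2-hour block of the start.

Over the interval, μ = 4.8 × 2 = 9.6 (a 2-hour block = 2 hours).
The ninth arrival falls in the interval iff at least 9 events occur there: P(S_9 ≤ t) = P(N ≥ 9) = 1 − P(N ≤ 8) ≈ 0.6204.

0.6204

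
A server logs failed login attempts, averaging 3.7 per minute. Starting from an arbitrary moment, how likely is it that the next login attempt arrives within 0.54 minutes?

Inter-arrival times are exponential with rate λ = 3.7 per minute.
P(T ≤ 0.54) = 1 − e^(−λt) = 1 − e^(−3.7 × 0.54) = 1 − e^(−1.998) ≈ 0.8644.

0.8644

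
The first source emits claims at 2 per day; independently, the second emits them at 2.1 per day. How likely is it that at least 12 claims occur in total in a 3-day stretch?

0.5722

Independent Poisson processes superpose: combined rate λ = 2 + 2.1 = 4.1 per day.
Over the interval, μ = 4.1 × 3 = 12.3 (a 3-day stretch = 3 days).
P(N ≥ 12) = 1 − P(N ≤ 11) ≈ 0.5722.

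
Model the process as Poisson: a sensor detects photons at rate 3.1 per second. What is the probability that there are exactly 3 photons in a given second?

With mean μ = 3.1 per second,
P(N = 3) = e^(−μ) μ^3/3! = e^(−3.1) · 3.1^3/6 ≈ 0.2237.

0.2237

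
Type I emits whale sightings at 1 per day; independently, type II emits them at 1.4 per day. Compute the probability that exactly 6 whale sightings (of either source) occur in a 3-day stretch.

0.1445

Independent Poisson processes superpose: combined rate λ = 1 + 1.4 = 2.4 per day.
Over the interval, μ = 2.4 × 3 = 7.2 (a 3-day stretch = 3 days).
P(N = 6) = e^(−7.2) · 7.2^6/6! ≈ 0.1445.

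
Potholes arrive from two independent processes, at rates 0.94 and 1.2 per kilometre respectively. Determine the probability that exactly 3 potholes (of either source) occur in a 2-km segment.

0.1809

Independent Poisson processes superpose: combined rate λ = 0.94 + 1.2 = 2.14 per kilometre.
Over the interval, μ = 2.14 × 2 = 4.28 (a 2-km segment = 2 kilometres).
P(N = 3) = e^(−4.28) · 4.28^3/3! ≈ 0.1809.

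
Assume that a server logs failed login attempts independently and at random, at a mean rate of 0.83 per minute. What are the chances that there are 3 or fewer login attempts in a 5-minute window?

Over the interval, μ = 0.83 × 5 = 4.15 (a 5-minute window = 5 minutes).
P(N ≤ 3) = Σ_{j=0}^{3} e^(−μ) μ^j/j! ≈ 0.4047.

0.4047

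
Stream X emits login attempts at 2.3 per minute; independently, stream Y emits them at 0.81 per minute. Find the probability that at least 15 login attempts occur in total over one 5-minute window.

Independent Poisson processes superpose: combined rate λ = 2.3 + 0.81 = 3.11 per minute.
Over the interval, μ = 3.11 × 5 = 15.55 (a 5-minute window = 5 minutes).
P(N ≥ 15) = 1 − P(N ≤ 14) ≈ 0.5895.

0.5895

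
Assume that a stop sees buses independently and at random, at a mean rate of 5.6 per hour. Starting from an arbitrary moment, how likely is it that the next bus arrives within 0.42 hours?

0.9048

Inter-arrival times are exponential with rate λ = 5.6 per hour.
P(T ≤ 0.42) = 1 − e^(−λt) = 1 − e^(−5.6 × 0.42) = 1 − e^(−2.352) ≈ 0.9048.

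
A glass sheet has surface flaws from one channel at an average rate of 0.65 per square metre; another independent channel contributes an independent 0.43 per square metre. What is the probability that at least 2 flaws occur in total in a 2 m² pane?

0.6356

Independent Poisson processes superpose: combined rate λ = 0.65 + 0.43 = 1.08 per square metre.
Over the interval, μ = 1.08 × 2 = 2.16 (a 2 m² pane = 2 square metres).
P(N ≥ 2) = 1 − P(N ≤ 1) ≈ 0.6356.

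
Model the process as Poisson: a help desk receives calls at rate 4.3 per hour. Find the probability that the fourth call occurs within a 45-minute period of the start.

Over the interval, μ = 4.3 × 0.75 = 3.225 (a 45-minute period = 0.75 hours).
The fourth arrival falls in the interval iff at least 4 events occur there: P(S_4 ≤ t) = P(N ≥ 4) = 1 − P(N ≤ 3) ≈ 0.4030.

0.4030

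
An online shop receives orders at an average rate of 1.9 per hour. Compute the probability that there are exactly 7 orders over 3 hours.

Over the interval, μ = 1.9 × 3 = 5.7 (3 hours).
P(N = 7) = e^(−μ) μ^7/7! = e^(−5.7) · 5.7^7/5040 ≈ 0.1298.

0.1298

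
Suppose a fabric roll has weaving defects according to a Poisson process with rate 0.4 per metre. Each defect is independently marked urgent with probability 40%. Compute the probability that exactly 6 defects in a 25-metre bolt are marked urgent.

0.1042

Thinning: the defects that are marked urgent themselves form a Poisson process with rate 0.4 × 0.4 = 0.16 per metre.
Over the interval, μ = 0.16 × 25 = 4 (a 25-metre bolt = 25 metres).
P(N = 6) = e^(−4) · 4^6/6! ≈ 0.1042.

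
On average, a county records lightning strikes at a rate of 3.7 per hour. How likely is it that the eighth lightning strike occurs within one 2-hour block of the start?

0.4607

Over the interval, μ = 3.7 × 2 = 7.4 (a 2-hour block = 2 hours).
The eighth arrival falls in the interval iff at least 8 events occur there: P(S_8 ≤ t) = P(N ≥ 8) = 1 − P(N ≤ 7) ≈ 0.4607.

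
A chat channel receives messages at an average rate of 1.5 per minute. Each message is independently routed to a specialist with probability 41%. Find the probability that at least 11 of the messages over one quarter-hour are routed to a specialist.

0.3210

Thinning: the messages that are routed to a specialist themselves form a Poisson process with rate 0.41 × 1.5 = 0.615 per minute.
Over the interval, μ = 0.615 × 15 = 9.225 (a quarter-hour = 15 minutes).
P(N ≥ 11) = 1 − P(N ≤ 10) ≈ 0.3210.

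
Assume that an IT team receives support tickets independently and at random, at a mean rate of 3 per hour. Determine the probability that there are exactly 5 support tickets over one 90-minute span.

Over the interval, μ = 3 × 1.5 = 4.5 (a 90-minute span = 1.5 hours).
P(N = 5) = e^(−μ) μ^5/5! = e^(−4.5) · 4.5^5/120 ≈ 0.1708.

0.1708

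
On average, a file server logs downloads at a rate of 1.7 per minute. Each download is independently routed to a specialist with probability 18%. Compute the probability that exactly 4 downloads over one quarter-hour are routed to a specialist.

0.1878

Thinning: the downloads that are routed to a specialist themselves form a Poisson process with rate 0.18 × 1.7 = 0.306 per minute.
Over the interval, μ = 0.306 × 15 = 4.59 (a quarter-hour = 15 minutes).
P(N = 4) = e^(−4.59) · 4.59^4/4! ≈ 0.1878.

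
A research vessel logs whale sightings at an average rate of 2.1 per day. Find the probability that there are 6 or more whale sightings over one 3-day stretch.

0.6012

Over the interval, μ = 2.1 × 3 = 6.3 (a 3-day stretch = 3 days).
P(N ≥ 6) = 1 − P(N ≤ 5) = 1 − Σ_{j=0}^{5} e^(−μ) μ^j/j! ≈ 0.6012.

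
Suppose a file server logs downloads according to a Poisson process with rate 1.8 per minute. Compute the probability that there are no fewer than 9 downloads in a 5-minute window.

Over the interval, μ = 1.8 × 5 = 9 (a 5-minute window = 5 minutes).
P(N ≥ 9) = 1 − P(N ≤ 8) = 1 − Σ_{j=0}^{8} e^(−μ) μ^j/j! ≈ 0.5443.

0.5443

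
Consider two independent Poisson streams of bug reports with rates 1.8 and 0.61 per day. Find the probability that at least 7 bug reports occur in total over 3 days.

Independent Poisson processes superpose: combined rate λ = 1.8 + 0.61 = 2.41 per day.
Over the interval, μ = 2.41 × 3 = 7.23 (3 days).
P(N ≥ 7) = 1 − P(N ≤ 6) ≈ 0.5840.

0.5840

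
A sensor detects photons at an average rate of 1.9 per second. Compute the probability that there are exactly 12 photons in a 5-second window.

Over the interval, μ = 1.9 × 5 = 9.5 (a 5-second window = 5 seconds).
P(N = 12) = e^(−μ) μ^12/12! = e^(−9.5) · 9.5^12/479001600 ≈ 0.0844.

0.0844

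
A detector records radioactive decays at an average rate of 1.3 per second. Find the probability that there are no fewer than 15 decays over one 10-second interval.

Over the interval, μ = 1.3 × 10 = 13 (a 10-second interval = 10 seconds).
P(N ≥ 15) = 1 − P(N ≤ 14) = 1 − Σ_{j=0}^{14} e^(−μ) μ^j/j! ≈ 0.3249.

0.3249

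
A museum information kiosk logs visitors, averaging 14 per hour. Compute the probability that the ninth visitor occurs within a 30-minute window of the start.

0.2709

Over the interval, μ = 14 × 0.5 = 7 (a 30-minute window = 0.5 hours).
The ninth arrival falls in the interval iff at least 9 events occur there: P(S_9 ≤ t) = P(N ≥ 9) = 1 − P(N ≤ 8) ≈ 0.2709.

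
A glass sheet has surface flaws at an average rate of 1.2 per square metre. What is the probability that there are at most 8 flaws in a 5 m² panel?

Over the interval, μ = 1.2 × 5 = 6 (a 5 m² panel = 5 square metres).
P(N ≤ 8) = Σ_{j=0}^{8} e^(−μ) μ^j/j! ≈ 0.8472.

0.8472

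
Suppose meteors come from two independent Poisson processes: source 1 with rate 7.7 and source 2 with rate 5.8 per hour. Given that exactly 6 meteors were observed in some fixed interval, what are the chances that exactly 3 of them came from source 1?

0.2943

Given the total, each event is independently from source 1 with probability p = λ_1/(λ_1+λ_2) = 7.7/13.5 ≈ 0.5704.
So K ~ Binomial(6, 7.7/13.5): P(K = 3) = C(6,3) · (7.7/13.5)^3 · (5.8/13.5)^3 ≈ 0.2943.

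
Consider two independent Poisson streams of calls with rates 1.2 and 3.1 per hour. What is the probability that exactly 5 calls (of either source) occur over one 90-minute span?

Independent Poisson processes superpose: combined rate λ = 1.2 + 3.1 = 4.3 per hour.
Over the interval, μ = 4.3 × 1.5 = 6.45 (a 90-minute span = 1.5 hours).
P(N = 5) = e^(−6.45) · 6.45^5/5! ≈ 0.1470.

0.1470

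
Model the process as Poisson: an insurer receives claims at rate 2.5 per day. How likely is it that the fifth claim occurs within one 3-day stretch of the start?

0.8679

Over the interval, μ = 2.5 × 3 = 7.5 (a 3-day stretch = 3 days).
The fifth arrival falls in the interval iff at least 5 events occur there: P(S_5 ≤ t) = P(N ≥ 5) = 1 − P(N ≤ 4) ≈ 0.8679.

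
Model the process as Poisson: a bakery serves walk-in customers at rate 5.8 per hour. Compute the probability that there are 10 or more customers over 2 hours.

0.7209

Over the interval, μ = 5.8 × 2 = 11.6 (2 hours).
P(N ≥ 10) = 1 − P(N ≤ 9) = 1 − Σ_{j=0}^{9} e^(−μ) μ^j/j! ≈ 0.7209.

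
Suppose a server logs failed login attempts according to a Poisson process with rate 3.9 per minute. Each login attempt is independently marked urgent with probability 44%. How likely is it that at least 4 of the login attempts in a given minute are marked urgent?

0.0956

Thinning: the login attempts that are marked urgent themselves form a Poisson process with rate 0.44 × 3.9 = 1.716 per minute.
So μ = 1.716.
P(N ≥ 4) = 1 − P(N ≤ 3) ≈ 0.0956.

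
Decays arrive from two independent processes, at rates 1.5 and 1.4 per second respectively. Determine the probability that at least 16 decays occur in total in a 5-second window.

0.3808

Independent Poisson processes superpose: combined rate λ = 1.5 + 1.4 = 2.9 per second.
Over the interval, μ = 2.9 × 5 = 14.5 (a 5-second window = 5 seconds).
P(N ≥ 16) = 1 − P(N ≤ 15) ≈ 0.3808.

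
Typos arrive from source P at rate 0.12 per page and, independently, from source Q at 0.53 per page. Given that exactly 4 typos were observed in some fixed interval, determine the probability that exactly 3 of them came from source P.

0.0205

Given the total, each event is independently from source P with probability p = λ_P/(λ_P+λ_Q) = 0.12/0.65 ≈ 0.1846.
So K ~ Binomial(4, 0.12/0.65): P(K = 3) = C(4,3) · (0.12/0.65)^3 · (0.53/0.65)^1 ≈ 0.0205.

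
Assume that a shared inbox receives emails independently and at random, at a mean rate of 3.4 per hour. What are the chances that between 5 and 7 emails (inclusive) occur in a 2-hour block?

0.4365

Over the interval, μ = 3.4 × 2 = 6.8 (a 2-hour block = 2 hours).
P(5 ≤ N ≤ 7) = Σ_{j=5}^{7} e^(−6.8) · 6.8^j/j! ≈ 0.4365.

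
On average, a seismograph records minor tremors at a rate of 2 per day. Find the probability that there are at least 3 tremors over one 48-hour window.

0.7619

Over the interval, μ = 2 × 2 = 4 (a 48-hour window = 2 days).
P(N ≥ 3) = 1 − P(N ≤ 2) = 1 − Σ_{j=0}^{2} e^(−μ) μ^j/j! ≈ 0.7619.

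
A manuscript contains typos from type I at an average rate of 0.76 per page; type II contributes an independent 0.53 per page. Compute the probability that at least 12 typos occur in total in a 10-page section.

Independent Poisson processes superpose: combined rate λ = 0.76 + 0.53 = 1.29 per page.
Over the interval, μ = 1.29 × 10 = 12.9 (a 10-page section = 10 pages).
P(N ≥ 12) = 1 − P(N ≤ 11) ≈ 0.6366.

0.6366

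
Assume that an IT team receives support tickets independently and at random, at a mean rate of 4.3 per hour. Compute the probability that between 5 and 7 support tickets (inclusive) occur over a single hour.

0.3585

With mean μ = 4.3 per hour,
P(5 ≤ N ≤ 7) = Σ_{j=5}^{7} e^(−4.3) · 4.3^j/j! ≈ 0.3585.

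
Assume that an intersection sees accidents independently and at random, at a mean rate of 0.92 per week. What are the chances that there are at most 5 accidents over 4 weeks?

0.8329

Over the interval, μ = 0.92 × 4 = 3.68 (4 weeks).
P(N ≤ 5) = Σ_{j=0}^{5} e^(−μ) μ^j/j! ≈ 0.8329.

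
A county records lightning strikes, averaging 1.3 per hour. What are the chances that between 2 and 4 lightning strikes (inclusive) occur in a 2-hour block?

Over the interval, μ = 1.3 × 2 = 2.6 (a 2-hour block = 2 hours).
P(2 ≤ N ≤ 4) = Σ_{j=2}^{4} e^(−2.6) · 2.6^j/j! ≈ 0.6100.

0.6100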